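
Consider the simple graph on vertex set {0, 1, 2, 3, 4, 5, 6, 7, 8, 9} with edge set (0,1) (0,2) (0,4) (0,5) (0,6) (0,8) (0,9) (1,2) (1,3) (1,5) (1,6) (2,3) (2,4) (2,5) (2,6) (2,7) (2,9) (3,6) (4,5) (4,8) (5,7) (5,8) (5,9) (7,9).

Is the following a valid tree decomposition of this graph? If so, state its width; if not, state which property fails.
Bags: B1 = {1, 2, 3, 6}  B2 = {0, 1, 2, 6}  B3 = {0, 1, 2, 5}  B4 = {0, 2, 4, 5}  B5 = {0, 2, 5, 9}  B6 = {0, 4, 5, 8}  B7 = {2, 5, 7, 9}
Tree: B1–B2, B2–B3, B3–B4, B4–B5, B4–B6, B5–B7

Checking the three conditions: (i) the bags cover all of {0, 1, 2, 3, 4, 5, 6, 7, 8, 9}; (ii) for each edge, some bag contains both endpoints; (iii) the bags containing any fixed vertex form a subtree. All hold, so the decomposition is valid with width 4 − 1 = 3.

Yes; width 3.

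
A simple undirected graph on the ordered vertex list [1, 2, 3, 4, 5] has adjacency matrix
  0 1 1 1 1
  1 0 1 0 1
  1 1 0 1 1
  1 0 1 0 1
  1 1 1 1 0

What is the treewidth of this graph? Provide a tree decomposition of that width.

Treewidth 3.
Bags: B1 = {1, 3, 4, 5}  B2 = {1, 2, 3, 5}
Tree: B1–B2

Each bag holds 4 vertices, so the decomposition has width 3, which upper-bounds the treewidth. Conversely, {1, 2, 3, 5} is a clique of size 4, and the vertices of any clique must share a bag in every tree decomposition; so some bag has ≥ 4 vertices and tw(G) ≥ 3. Combining the bounds, tw(G) = 3.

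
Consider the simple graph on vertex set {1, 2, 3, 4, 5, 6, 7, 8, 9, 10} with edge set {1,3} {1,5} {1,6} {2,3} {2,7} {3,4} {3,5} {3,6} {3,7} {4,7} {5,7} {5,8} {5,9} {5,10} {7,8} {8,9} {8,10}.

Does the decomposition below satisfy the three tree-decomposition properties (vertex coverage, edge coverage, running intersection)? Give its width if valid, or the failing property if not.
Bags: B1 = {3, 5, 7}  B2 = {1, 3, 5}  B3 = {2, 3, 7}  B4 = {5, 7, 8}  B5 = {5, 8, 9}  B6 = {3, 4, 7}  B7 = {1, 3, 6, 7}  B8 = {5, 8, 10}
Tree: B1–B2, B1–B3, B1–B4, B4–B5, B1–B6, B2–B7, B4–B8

A tree decomposition must satisfy three properties: every vertex lies in some bag; for every edge, both endpoints lie together in some bag; and for every vertex, the bags containing it form a connected subtree. Here bags containing vertex 7 are not connected in the tree, so the decomposition is invalid.

No — bags containing vertex 7 are not connected in the tree.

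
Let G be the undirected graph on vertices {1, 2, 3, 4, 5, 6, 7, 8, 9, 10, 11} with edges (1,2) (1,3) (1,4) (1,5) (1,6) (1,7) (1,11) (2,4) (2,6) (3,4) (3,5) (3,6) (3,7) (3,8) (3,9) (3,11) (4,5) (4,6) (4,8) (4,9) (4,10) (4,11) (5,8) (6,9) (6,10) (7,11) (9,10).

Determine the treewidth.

3

A width-3 tree decomposition is:
Bags: B1 = {1, 3, 4, 6}  B2 = {1, 3, 4, 11}  B3 = {1, 3, 4, 5}  B4 = {1, 2, 4, 6}  B5 = {3, 4, 6, 9}  B6 = {3, 4, 5, 8}  B7 = {1, 3, 7, 11}  B8 = {4, 6, 9, 10}
Tree: B1–B2, B2–B3, B1–B4, B1–B5, B3–B6, B2–B7, B5–B8
The largest bag has 4 vertices, giving width 3; this decomposition certifies tw(G) ≤ 3. On the other hand G contains the 4-clique {4, 6, 9, 10}. A clique must lie in a single bag of any decomposition, so no decomposition can have width below 3. The upper and lower bounds meet at 3, so that is the treewidth.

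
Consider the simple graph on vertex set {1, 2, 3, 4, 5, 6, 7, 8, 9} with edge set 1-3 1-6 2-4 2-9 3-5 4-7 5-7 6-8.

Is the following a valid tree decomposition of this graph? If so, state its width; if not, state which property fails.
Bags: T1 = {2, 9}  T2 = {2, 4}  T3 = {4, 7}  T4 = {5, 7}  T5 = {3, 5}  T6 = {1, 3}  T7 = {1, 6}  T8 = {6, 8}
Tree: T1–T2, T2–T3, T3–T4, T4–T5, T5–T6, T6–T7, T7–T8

Yes; width 1.

Vertex coverage: the bags together contain {1, 2, 3, 4, 5, 6, 7, 8, 9}, the full vertex set. Edge coverage: each edge of G has both endpoints in at least one bag. Running intersection: for every vertex, the bags containing it form a connected subtree. All three properties hold, so this is a valid tree decomposition of width max|bag| − 1 = 1, and hence tw(G) ≤ 1.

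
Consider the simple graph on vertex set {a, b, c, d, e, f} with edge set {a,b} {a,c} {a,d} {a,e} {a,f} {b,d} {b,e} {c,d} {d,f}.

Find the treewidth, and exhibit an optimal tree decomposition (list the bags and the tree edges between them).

Treewidth 2.
One such decomposition:
Bags: B1 = {a, d, f}  B2 = {a, b, d}  B3 = {a, c, d}  B4 = {a, b, e}
Tree: B1–B2, B1–B3, B2–B4

Every bag has size at most 3, so the width is 3 − 1 = 2 and tw(G) ≤ 2. On the other hand G contains the 3-clique {a, c, d}. A clique must lie in a single bag of any decomposition, so no decomposition can have width below 2. Therefore the treewidth is 2.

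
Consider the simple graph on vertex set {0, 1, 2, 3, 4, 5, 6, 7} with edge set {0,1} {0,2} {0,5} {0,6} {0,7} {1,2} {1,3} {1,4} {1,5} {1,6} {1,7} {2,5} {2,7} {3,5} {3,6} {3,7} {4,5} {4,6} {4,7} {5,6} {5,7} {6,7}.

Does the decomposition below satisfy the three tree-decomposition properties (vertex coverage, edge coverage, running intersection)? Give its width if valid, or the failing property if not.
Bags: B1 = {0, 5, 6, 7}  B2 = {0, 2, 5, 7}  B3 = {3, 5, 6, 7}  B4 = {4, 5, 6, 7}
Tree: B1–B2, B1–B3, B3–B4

No — vertex 1 appears in no bag.

A tree decomposition must satisfy three properties: every vertex lies in some bag; for every edge, both endpoints lie together in some bag; and for every vertex, the bags containing it form a connected subtree. Here vertex 1 appears in no bag, so the decomposition is invalid.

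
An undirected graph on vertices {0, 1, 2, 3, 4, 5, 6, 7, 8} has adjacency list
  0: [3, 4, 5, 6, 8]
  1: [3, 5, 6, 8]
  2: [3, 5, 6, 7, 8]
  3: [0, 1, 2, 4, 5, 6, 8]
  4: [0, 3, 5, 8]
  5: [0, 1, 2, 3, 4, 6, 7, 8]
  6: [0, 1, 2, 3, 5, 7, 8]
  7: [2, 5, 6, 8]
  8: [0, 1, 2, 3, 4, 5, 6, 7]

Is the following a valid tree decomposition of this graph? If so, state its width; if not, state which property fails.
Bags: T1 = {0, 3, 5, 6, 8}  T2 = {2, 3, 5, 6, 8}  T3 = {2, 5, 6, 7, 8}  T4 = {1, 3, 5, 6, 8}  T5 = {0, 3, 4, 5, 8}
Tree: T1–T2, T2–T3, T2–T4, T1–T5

Vertex coverage: the bags together contain {0, 1, 2, 3, 4, 5, 6, 7, 8}, the full vertex set. Edge coverage: each edge of G has both endpoints in at least one bag. Running intersection: for every vertex, the bags containing it form a connected subtree. All three properties hold, so this is a valid tree decomposition of width max|bag| − 1 = 4, and hence tw(G) ≤ 4.

Yes; width 4.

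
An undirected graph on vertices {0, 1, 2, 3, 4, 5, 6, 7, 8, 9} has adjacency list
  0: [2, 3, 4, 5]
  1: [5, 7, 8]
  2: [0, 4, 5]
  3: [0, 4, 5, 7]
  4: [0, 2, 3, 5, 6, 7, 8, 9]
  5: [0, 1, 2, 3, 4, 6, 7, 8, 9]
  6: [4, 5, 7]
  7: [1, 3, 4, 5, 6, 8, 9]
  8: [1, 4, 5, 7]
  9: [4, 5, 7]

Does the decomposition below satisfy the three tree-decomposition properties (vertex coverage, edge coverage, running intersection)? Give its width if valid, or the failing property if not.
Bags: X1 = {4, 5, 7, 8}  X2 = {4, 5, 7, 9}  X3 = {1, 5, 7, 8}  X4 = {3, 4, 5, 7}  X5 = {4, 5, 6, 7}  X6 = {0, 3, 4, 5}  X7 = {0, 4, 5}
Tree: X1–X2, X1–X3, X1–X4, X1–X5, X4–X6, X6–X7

A tree decomposition must satisfy three properties: every vertex lies in some bag; for every edge, both endpoints lie together in some bag; and for every vertex, the bags containing it form a connected subtree. Here vertex 2 appears in no bag, so the decomposition is invalid.

No — vertex 2 appears in no bag.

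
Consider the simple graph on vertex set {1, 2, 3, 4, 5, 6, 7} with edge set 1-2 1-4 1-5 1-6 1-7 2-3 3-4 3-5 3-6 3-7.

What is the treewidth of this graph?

2

A width-2 tree decomposition is:
Bags: B1 = {1, 2, 3}  B2 = {1, 3, 4}  B3 = {1, 3, 5}  B4 = {1, 3, 6}  B5 = {1, 3, 7}
Tree: B1–B2, B2–B3, B3–B4, B4–B5
Each bag holds 3 vertices, so the decomposition has width 2, which upper-bounds the treewidth. For the lower bound, G contains the cycle 3–2–1–4–3, so G is not a forest; only forests have treewidth ≤ 1, hence tw(G) ≥ 2. The upper and lower bounds meet at 2, so that is the treewidth.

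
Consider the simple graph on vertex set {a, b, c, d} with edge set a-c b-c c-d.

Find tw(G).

1

A width-1 tree decomposition is:
Bags: B1 = {c, d}  B2 = {b, c}  B3 = {a, c}
Tree: B1–B2, B2–B3
The largest bag has 2 vertices, giving width 1; this decomposition certifies tw(G) ≤ 1. G has an edge, so its treewidth is at least 1. Combining the bounds, tw(G) = 1.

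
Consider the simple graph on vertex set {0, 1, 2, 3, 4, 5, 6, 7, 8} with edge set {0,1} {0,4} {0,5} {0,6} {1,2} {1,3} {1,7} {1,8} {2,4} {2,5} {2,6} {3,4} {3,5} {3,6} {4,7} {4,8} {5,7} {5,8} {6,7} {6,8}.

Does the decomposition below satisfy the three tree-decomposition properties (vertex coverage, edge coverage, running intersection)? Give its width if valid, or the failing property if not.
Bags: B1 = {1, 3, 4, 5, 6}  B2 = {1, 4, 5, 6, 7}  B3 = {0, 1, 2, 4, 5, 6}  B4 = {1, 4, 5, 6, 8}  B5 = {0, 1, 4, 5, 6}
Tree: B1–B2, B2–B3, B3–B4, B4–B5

No — bags containing vertex 0 are not connected in the tree.

A tree decomposition must satisfy three properties: every vertex lies in some bag; for every edge, both endpoints lie together in some bag; and for every vertex, the bags containing it form a connected subtree. Here bags containing vertex 0 are not connected in the tree, so the decomposition is invalid.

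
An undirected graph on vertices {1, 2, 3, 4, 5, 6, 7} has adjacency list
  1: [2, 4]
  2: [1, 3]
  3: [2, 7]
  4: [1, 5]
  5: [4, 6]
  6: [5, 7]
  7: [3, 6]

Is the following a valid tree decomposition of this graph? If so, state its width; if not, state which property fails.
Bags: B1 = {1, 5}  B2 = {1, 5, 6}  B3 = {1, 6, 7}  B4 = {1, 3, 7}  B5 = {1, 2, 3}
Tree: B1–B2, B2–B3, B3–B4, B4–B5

No — vertex 4 appears in no bag.

A tree decomposition must satisfy three properties: every vertex lies in some bag; for every edge, both endpoints lie together in some bag; and for every vertex, the bags containing it form a connected subtree. Here vertex 4 appears in no bag, so the decomposition is invalid.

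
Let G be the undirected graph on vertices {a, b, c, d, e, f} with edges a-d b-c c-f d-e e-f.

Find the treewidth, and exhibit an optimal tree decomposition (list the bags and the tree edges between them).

The largest bag has 2 vertices, giving width 1; this decomposition certifies tw(G) ≤ 1. Since G has at least one edge (e.g. b–c), it is not an edgeless graph, so tw(G) ≥ 1. Therefore the treewidth is 1.

Treewidth 1.
One such decomposition:
Bags: B1 = {b, c}  B2 = {c, f}  B3 = {e, f}  B4 = {d, e}  B5 = {a, d}
Tree: B1–B2, B2–B3, B3–B4, B4–B5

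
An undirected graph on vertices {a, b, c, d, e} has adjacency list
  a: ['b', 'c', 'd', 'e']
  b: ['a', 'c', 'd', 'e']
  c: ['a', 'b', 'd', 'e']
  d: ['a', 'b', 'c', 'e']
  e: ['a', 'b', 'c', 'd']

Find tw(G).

4

A width-4 tree decomposition is:
Bags: B1 = {a, b, c, d, e}
Tree: (single bag)
A single bag containing all 5 vertices is trivially a valid decomposition of width 4. Conversely, {a, b, c, d, e} is a clique of size 5, and the vertices of any clique must share a bag in every tree decomposition; so some bag has ≥ 5 vertices and tw(G) ≥ 4. Combining the bounds, tw(G) = 4.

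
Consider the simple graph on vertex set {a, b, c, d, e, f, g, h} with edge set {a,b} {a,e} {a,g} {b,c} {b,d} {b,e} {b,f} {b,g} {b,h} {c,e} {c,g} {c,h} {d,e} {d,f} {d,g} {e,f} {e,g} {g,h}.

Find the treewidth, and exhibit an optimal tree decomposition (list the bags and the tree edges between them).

Treewidth 3.
One such decomposition:
Bags: B1 = {b, c, e, g}  B2 = {b, d, e, g}  B3 = {b, c, g, h}  B4 = {a, b, e, g}  B5 = {b, d, e, f}
Tree: B1–B2, B1–B3, B1–B4, B2–B5

Each bag holds 4 vertices, so the decomposition has width 3, which upper-bounds the treewidth. On the other hand G contains the 4-clique {b, d, e, g}. A clique must lie in a single bag of any decomposition, so no decomposition can have width below 3. Therefore the treewidth is 3.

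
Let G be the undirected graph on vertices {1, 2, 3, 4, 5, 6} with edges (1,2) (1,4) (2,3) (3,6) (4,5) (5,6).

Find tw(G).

A width-2 tree decomposition is:
Bags: B1 = {4, 5, 6}  B2 = {1, 4, 6}  B3 = {1, 2, 6}  B4 = {2, 3, 6}
Tree: B1–B2, B2–B3, B3–B4
Every bag has size at most 3, so the width is 3 − 1 = 2 and tw(G) ≤ 2. The edges 6–5–4–1–2–3–6 form a cycle, so G is not a tree and its treewidth is at least 2. The upper and lower bounds meet at 2, so that is the treewidth.

2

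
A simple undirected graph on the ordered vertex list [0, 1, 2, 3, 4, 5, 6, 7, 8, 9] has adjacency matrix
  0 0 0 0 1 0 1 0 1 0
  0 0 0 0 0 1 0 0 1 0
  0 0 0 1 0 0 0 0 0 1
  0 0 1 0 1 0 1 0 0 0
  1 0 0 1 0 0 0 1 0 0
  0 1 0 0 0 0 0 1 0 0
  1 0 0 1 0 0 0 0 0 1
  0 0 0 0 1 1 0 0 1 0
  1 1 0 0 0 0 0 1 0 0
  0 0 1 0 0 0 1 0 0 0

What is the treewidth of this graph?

A width-2 tree decomposition is:
Bags: B1 = {1, 5, 7}  B2 = {1, 7, 8}  B3 = {4, 7, 8}  B4 = {0, 4, 8}  B5 = {0, 3, 4}  B6 = {0, 3, 6}  B7 = {2, 3, 6}  B8 = {2, 6, 9}
Tree: B1–B2, B2–B3, B3–B4, B4–B5, B5–B6, B6–B7, B7–B8
Every bag has size at most 3, so the width is 3 − 1 = 2 and tw(G) ≤ 2. For the lower bound, G contains the cycle 5–1–8–7–5, so G is not a forest; only forests have treewidth ≤ 1, hence tw(G) ≥ 2. Therefore the treewidth is 2.

2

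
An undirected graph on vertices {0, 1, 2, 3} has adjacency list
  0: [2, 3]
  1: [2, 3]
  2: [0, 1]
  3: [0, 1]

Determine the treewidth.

2

A width-2 tree decomposition is:
Bags: B1 = {0, 2, 3}  B2 = {1, 2, 3}
Tree: B1–B2
Each bag holds 3 vertices, so the decomposition has width 2, which upper-bounds the treewidth. For the lower bound, G contains the cycle 2–0–3–1–2, so G is not a forest; only forests have treewidth ≤ 1, hence tw(G) ≥ 2. Hence tw(G) = 2 exactly.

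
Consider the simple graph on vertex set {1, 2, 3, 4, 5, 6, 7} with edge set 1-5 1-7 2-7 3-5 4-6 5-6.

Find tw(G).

A width-1 tree decomposition is:
Bags: B1 = {1, 5}  B2 = {3, 5}  B3 = {1, 7}  B4 = {5, 6}  B5 = {2, 7}  B6 = {4, 6}
Tree: B1–B2, B1–B3, B2–B4, B3–B5, B4–B6
Every bag has size at most 2, so the width is 2 − 1 = 1 and tw(G) ≤ 1. Any graph with an edge has treewidth ≥ 1, and G has the edge 1–5. Therefore the treewidth is 1.

1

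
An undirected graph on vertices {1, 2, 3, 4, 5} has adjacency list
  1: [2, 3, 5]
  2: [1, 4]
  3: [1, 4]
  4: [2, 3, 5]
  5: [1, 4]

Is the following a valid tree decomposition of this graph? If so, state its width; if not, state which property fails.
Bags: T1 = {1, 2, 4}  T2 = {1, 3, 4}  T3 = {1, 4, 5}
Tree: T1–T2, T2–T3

Yes; width 2.

Every vertex of G appears in some bag (union = {1, 2, 3, 4, 5}); every edge is covered by a bag; and for each vertex v the set of bags containing v is connected in the bag tree. The decomposition is therefore valid. The largest bag has 3 vertices, so the width is 2.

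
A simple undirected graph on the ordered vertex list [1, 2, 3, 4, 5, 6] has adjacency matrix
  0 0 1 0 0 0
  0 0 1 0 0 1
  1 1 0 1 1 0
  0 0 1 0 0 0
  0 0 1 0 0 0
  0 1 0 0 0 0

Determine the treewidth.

A width-1 tree decomposition is:
Bags: B1 = {2, 3}  B2 = {2, 6}  B3 = {3, 5}  B4 = {1, 3}  B5 = {3, 4}
Tree: B1–B2, B1–B3, B1–B4, B1–B5
Each bag holds 2 vertices, so the decomposition has width 1, which upper-bounds the treewidth. Since G has at least one edge (e.g. 3–2), it is not an edgeless graph, so tw(G) ≥ 1. Combining the bounds, tw(G) = 1.

1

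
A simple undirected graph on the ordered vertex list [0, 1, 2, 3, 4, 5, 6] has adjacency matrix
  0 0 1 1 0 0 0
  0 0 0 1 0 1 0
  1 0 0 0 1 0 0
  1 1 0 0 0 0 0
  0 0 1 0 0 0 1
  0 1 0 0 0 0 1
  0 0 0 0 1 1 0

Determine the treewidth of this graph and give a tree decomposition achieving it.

Treewidth 2.
Bags: B1 = {4, 5, 6}  B2 = {1, 4, 5}  B3 = {1, 3, 4}  B4 = {0, 3, 4}  B5 = {0, 2, 4}
Tree: B1–B2, B2–B3, B3–B4, B4–B5

Every bag has size at most 3, so the width is 3 − 1 = 2 and tw(G) ≤ 2. Since 4–6–5–1–3–0–2–4 is a cycle in G, G is not acyclic. Forests are exactly the graphs of treewidth ≤ 1, so tw(G) ≥ 2. Therefore the treewidth is 2.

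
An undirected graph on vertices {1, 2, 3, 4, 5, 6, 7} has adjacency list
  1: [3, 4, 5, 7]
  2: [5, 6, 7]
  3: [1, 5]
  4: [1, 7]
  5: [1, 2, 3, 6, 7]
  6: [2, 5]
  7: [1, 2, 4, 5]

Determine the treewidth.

A width-2 tree decomposition is:
Bags: B1 = {1, 3, 5}  B2 = {1, 5, 7}  B3 = {2, 5, 7}  B4 = {1, 4, 7}  B5 = {2, 5, 6}
Tree: B1–B2, B2–B3, B2–B4, B3–B5
Each bag holds 3 vertices, so the decomposition has width 2, which upper-bounds the treewidth. On the other hand G contains the 3-clique {1, 4, 7}. A clique must lie in a single bag of any decomposition, so no decomposition can have width below 2. Hence tw(G) = 2 exactly.

2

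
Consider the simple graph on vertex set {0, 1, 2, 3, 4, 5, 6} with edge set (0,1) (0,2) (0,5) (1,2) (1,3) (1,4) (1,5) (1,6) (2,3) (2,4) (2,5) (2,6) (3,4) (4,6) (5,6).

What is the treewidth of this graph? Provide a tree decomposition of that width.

Treewidth 3.
Bags: B1 = {1, 2, 5, 6}  B2 = {1, 2, 4, 6}  B3 = {1, 2, 3, 4}  B4 = {0, 1, 2, 5}
Tree: B1–B2, B2–B3, B1–B4

Each bag holds 4 vertices, so the decomposition has width 3, which upper-bounds the treewidth. Conversely, {0, 1, 2, 5} is a clique of size 4, and the vertices of any clique must share a bag in every tree decomposition; so some bag has ≥ 4 vertices and tw(G) ≥ 3. The upper and lower bounds meet at 3, so that is the treewidth.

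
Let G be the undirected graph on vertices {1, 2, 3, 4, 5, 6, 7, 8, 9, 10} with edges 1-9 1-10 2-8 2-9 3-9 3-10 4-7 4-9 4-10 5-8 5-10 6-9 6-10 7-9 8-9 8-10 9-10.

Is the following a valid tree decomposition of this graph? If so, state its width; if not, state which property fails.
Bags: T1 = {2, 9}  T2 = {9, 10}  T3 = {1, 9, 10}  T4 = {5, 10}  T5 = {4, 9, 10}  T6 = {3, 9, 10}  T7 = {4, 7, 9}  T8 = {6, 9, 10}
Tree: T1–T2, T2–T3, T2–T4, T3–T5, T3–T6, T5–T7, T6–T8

A tree decomposition must satisfy three properties: every vertex lies in some bag; for every edge, both endpoints lie together in some bag; and for every vertex, the bags containing it form a connected subtree. Here vertex 8 appears in no bag, so the decomposition is invalid.

No — vertex 8 appears in no bag.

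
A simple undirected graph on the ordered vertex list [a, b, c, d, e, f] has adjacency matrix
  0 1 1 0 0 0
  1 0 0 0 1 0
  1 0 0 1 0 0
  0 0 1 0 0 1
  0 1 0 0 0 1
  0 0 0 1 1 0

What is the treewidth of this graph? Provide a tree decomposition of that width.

Every bag has size at most 3, so the width is 3 − 1 = 2 and tw(G) ≤ 2. Since b–e–f–d–c–a–b is a cycle in G, G is not acyclic. Forests are exactly the graphs of treewidth ≤ 1, so tw(G) ≥ 2. Combining the bounds, tw(G) = 2.

Treewidth 2.
One such decomposition:
Bags: B1 = {b, e, f}  B2 = {b, d, f}  B3 = {b, c, d}  B4 = {a, b, c}
Tree: B1–B2, B2–B3, B3–B4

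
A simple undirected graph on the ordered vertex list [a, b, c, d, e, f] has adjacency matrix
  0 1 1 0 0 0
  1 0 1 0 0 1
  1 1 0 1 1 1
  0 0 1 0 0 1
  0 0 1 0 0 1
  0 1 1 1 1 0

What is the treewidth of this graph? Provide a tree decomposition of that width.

Every bag has size at most 3, so the width is 3 − 1 = 2 and tw(G) ≤ 2. On the other hand G contains the 3-clique {a, b, c}. A clique must lie in a single bag of any decomposition, so no decomposition can have width below 2. Therefore the treewidth is 2.

Treewidth 2.
Bags: B1 = {c, d, f}  B2 = {c, e, f}  B3 = {b, c, f}  B4 = {a, b, c}
Tree: B1–B2, B2–B3, B3–B4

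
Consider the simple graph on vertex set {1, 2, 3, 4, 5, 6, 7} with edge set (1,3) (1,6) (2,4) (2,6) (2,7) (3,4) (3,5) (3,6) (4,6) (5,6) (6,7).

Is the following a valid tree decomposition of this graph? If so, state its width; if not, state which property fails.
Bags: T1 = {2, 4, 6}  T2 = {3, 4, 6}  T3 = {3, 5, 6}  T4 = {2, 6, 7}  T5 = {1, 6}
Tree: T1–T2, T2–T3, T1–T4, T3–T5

No — edge (3,1) lies in no bag.

A tree decomposition must satisfy three properties: every vertex lies in some bag; for every edge, both endpoints lie together in some bag; and for every vertex, the bags containing it form a connected subtree. Here edge (3,1) lies in no bag, so the decomposition is invalid.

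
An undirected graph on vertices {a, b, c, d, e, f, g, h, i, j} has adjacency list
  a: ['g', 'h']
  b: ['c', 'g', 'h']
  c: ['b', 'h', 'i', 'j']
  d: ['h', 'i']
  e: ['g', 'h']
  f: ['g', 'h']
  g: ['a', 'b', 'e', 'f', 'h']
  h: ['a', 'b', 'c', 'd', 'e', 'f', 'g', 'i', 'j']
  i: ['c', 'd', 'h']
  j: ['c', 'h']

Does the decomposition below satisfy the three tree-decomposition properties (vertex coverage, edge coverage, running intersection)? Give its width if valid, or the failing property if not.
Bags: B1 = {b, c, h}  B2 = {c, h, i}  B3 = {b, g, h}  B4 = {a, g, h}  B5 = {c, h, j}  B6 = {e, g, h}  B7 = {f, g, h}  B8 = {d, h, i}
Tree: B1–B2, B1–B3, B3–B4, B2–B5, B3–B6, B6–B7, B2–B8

Yes; width 2.

Every vertex of G appears in some bag (union = {a, b, c, d, e, f, g, h, i, j}); every edge is covered by a bag; and for each vertex v the set of bags containing v is connected in the bag tree. The decomposition is therefore valid. The largest bag has 3 vertices, so the width is 2.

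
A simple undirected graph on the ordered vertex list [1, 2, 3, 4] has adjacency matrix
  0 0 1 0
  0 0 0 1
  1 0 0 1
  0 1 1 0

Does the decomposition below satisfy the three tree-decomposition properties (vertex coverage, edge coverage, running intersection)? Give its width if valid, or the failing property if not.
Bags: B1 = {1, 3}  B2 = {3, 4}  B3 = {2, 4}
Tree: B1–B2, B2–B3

Vertex coverage: the bags together contain {1, 2, 3, 4}, the full vertex set. Edge coverage: each edge of G has both endpoints in at least one bag. Running intersection: for every vertex, the bags containing it form a connected subtree. All three properties hold, so this is a valid tree decomposition of width max|bag| − 1 = 1, and hence tw(G) ≤ 1.

Yes; width 1.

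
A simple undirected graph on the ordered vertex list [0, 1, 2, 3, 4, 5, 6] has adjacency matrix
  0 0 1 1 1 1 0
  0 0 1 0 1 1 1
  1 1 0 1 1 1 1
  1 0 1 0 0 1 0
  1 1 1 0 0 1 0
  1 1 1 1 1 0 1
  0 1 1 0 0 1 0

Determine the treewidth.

3

A width-3 tree decomposition is:
Bags: B1 = {0, 2, 4, 5}  B2 = {0, 2, 3, 5}  B3 = {1, 2, 4, 5}  B4 = {1, 2, 5, 6}
Tree: B1–B2, B1–B3, B3–B4
Each bag holds 4 vertices, so the decomposition has width 3, which upper-bounds the treewidth. Conversely, {0, 2, 3, 5} is a clique of size 4, and the vertices of any clique must share a bag in every tree decomposition; so some bag has ≥ 4 vertices and tw(G) ≥ 3. The upper and lower bounds meet at 3, so that is the treewidth.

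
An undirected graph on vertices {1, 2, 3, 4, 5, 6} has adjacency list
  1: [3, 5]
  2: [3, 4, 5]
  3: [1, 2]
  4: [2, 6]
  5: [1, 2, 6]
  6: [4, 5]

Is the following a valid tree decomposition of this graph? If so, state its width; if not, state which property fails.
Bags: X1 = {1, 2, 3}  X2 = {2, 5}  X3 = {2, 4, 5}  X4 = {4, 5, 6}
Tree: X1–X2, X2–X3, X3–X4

No — edge (1,5) lies in no bag.

A tree decomposition must satisfy three properties: every vertex lies in some bag; for every edge, both endpoints lie together in some bag; and for every vertex, the bags containing it form a connected subtree. Here edge (1,5) lies in no bag, so the decomposition is invalid.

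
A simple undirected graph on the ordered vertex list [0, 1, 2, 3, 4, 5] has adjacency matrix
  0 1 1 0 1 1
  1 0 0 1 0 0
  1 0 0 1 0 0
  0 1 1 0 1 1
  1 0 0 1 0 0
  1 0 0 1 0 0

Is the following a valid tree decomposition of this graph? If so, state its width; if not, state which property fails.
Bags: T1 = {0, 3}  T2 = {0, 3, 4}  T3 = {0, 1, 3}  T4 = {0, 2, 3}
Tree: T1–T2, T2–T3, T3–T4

No — vertex 5 appears in no bag.

A tree decomposition must satisfy three properties: every vertex lies in some bag; for every edge, both endpoints lie together in some bag; and for every vertex, the bags containing it form a connected subtree. Here vertex 5 appears in no bag, so the decomposition is invalid.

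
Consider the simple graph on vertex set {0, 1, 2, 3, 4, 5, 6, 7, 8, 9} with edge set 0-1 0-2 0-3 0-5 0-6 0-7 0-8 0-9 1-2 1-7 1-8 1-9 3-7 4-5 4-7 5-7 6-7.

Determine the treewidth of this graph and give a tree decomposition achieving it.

Treewidth 2.
One optimal decomposition is:
Bags: B1 = {0, 1, 7}  B2 = {0, 3, 7}  B3 = {0, 6, 7}  B4 = {0, 1, 9}  B5 = {0, 1, 8}  B6 = {0, 1, 2}  B7 = {0, 5, 7}  B8 = {4, 5, 7}
Tree: B1–B2, B2–B3, B1–B4, B4–B5, B5–B6, B3–B7, B7–B8

Each bag holds 3 vertices, so the decomposition has width 2, which upper-bounds the treewidth. For the lower bound, the 3 vertices {0, 1, 8} are pairwise adjacent, and any tree decomposition puts a clique entirely inside one bag — forcing width ≥ 2. Hence tw(G) = 2 exactly.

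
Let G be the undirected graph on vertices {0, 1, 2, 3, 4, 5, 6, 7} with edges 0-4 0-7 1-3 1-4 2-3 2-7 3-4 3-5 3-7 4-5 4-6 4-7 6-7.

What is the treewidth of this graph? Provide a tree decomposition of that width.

Each bag holds 3 vertices, so the decomposition has width 2, which upper-bounds the treewidth. On the other hand G contains the 3-clique {2, 3, 7}. A clique must lie in a single bag of any decomposition, so no decomposition can have width below 2. Combining the bounds, tw(G) = 2.

Treewidth 2.
One such decomposition:
Bags: B1 = {3, 4, 7}  B2 = {2, 3, 7}  B3 = {3, 4, 5}  B4 = {4, 6, 7}  B5 = {1, 3, 4}  B6 = {0, 4, 7}
Tree: B1–B2, B1–B3, B1–B4, B3–B5, B1–B6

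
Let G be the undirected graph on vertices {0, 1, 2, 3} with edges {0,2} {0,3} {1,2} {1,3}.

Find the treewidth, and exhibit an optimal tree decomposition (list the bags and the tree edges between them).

Treewidth 2.
One such decomposition:
Bags: B1 = {0, 2, 3}  B2 = {1, 2, 3}
Tree: B1–B2

The largest bag has 3 vertices, giving width 2; this decomposition certifies tw(G) ≤ 2. For the lower bound, G contains the cycle 2–0–3–1–2, so G is not a forest; only forests have treewidth ≤ 1, hence tw(G) ≥ 2. Hence tw(G) = 2 exactly.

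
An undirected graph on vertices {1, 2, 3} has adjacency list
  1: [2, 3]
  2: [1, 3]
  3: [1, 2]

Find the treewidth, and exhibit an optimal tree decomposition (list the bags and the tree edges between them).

With just one bag of size 3, the width is 3 − 1 = 2, so tw(G) ≤ 2. For the lower bound, the 3 vertices {1, 2, 3} are pairwise adjacent, and any tree decomposition puts a clique entirely inside one bag — forcing width ≥ 2. Combining the bounds, tw(G) = 2.

Treewidth 2.
One optimal decomposition is:
Bags: B1 = {1, 2, 3}
Tree: (single bag)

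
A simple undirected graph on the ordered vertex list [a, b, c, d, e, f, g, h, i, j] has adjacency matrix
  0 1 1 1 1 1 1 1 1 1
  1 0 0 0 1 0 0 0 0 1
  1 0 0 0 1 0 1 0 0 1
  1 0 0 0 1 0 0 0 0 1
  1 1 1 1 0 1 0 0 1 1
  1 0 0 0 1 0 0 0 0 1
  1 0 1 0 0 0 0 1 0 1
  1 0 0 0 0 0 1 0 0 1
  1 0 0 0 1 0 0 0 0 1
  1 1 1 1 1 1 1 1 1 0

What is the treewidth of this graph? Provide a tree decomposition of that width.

Treewidth 3.
One optimal decomposition is:
Bags: B1 = {a, c, g, j}  B2 = {a, c, e, j}  B3 = {a, e, i, j}  B4 = {a, b, e, j}  B5 = {a, d, e, j}  B6 = {a, e, f, j}  B7 = {a, g, h, j}
Tree: B1–B2, B2–B3, B3–B4, B4–B5, B3–B6, B1–B7

The largest bag has 4 vertices, giving width 3; this decomposition certifies tw(G) ≤ 3. On the other hand G contains the 4-clique {a, g, h, j}. A clique must lie in a single bag of any decomposition, so no decomposition can have width below 3. Combining the bounds, tw(G) = 3.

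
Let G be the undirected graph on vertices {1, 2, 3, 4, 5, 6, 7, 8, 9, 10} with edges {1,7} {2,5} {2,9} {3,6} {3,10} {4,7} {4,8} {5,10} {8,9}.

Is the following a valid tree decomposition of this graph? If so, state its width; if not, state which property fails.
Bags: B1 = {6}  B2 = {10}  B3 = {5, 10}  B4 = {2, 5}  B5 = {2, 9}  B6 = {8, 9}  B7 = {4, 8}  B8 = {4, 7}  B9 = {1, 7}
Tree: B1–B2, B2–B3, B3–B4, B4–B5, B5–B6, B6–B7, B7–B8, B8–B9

No — vertex 3 appears in no bag.

A tree decomposition must satisfy three properties: every vertex lies in some bag; for every edge, both endpoints lie together in some bag; and for every vertex, the bags containing it form a connected subtree. Here vertex 3 appears in no bag, so the decomposition is invalid.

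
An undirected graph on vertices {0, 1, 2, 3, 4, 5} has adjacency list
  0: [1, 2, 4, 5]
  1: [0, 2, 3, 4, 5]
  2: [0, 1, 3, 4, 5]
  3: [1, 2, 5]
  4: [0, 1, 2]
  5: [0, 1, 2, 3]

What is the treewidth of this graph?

3

A width-3 tree decomposition is:
Bags: B1 = {0, 1, 2, 5}  B2 = {1, 2, 3, 5}  B3 = {0, 1, 2, 4}
Tree: B1–B2, B1–B3
The largest bag has 4 vertices, giving width 3; this decomposition certifies tw(G) ≤ 3. On the other hand G contains the 4-clique {0, 1, 2, 4}. A clique must lie in a single bag of any decomposition, so no decomposition can have width below 3. Hence tw(G) = 3 exactly.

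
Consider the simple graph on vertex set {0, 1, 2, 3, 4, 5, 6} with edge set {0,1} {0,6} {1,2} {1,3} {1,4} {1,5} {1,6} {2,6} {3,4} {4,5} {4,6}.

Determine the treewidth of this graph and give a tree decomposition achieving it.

Each bag holds 3 vertices, so the decomposition has width 2, which upper-bounds the treewidth. For the lower bound, the 3 vertices {0, 1, 6} are pairwise adjacent, and any tree decomposition puts a clique entirely inside one bag — forcing width ≥ 2. The upper and lower bounds meet at 2, so that is the treewidth.

Treewidth 2.
One optimal decomposition is:
Bags: B1 = {1, 2, 6}  B2 = {1, 4, 6}  B3 = {0, 1, 6}  B4 = {1, 4, 5}  B5 = {1, 3, 4}
Tree: B1–B2, B1–B3, B2–B4, B4–B5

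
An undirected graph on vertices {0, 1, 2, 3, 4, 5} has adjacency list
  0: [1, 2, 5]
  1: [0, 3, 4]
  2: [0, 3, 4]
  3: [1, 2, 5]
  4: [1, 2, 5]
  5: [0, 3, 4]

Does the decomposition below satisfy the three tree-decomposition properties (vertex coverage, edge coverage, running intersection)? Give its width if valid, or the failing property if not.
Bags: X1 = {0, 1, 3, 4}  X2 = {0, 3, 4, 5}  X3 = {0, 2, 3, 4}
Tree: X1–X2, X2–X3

Yes; width 3.

Checking the three conditions: (i) the bags cover all of {0, 1, 2, 3, 4, 5}; (ii) for each edge, some bag contains both endpoints; (iii) the bags containing any fixed vertex form a subtree. All hold, so the decomposition is valid with width 4 − 1 = 3.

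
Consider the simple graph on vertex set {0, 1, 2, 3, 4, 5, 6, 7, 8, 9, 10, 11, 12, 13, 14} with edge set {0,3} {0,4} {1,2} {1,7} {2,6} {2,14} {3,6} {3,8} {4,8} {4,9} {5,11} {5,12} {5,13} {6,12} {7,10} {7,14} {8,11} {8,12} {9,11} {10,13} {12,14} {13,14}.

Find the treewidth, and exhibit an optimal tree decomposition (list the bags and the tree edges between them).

Treewidth 3.
Bags: B1 = {0, 4, 9, 11}  B2 = {0, 4, 8, 11}  B3 = {0, 3, 8, 11}  B4 = {3, 5, 8, 11}  B5 = {3, 5, 8, 12}  B6 = {3, 5, 6, 12}  B7 = {5, 6, 12, 13}  B8 = {6, 12, 13, 14}  B9 = {2, 6, 13, 14}  B10 = {2, 10, 13, 14}  B11 = {2, 7, 10, 14}  B12 = {1, 2, 7, 10}
Tree: B1–B2, B2–B3, B3–B4, B4–B5, B5–B6, B6–B7, B7–B8, B8–B9, B9–B10, B10–B11, B11–B12

Each bag holds 4 vertices, so the decomposition has width 3, which upper-bounds the treewidth. For the lower bound: the 4 vertex sets {0,4,9}, {11}, {8}, {3,5,6,12} are disjoint, each induces a connected subgraph, and every pair is joined by at least one edge of G. Contracting each set to a single vertex therefore yields K_{4} as a minor, and since treewidth is minor-monotone, tw(G) ≥ tw(K_{4}) = 3. Therefore the treewidth is 3.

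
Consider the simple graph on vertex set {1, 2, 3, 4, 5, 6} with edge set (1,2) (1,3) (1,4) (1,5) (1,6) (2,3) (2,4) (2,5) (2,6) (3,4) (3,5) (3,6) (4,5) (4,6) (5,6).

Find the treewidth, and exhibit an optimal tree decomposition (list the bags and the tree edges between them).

Treewidth 5.
Bags: B1 = {1, 2, 3, 4, 5, 6}
Tree: (single bag)

A single bag containing all 6 vertices is trivially a valid decomposition of width 5. For the lower bound, the 6 vertices {1, 2, 3, 4, 5, 6} are pairwise adjacent, and any tree decomposition puts a clique entirely inside one bag — forcing width ≥ 5. Combining the bounds, tw(G) = 5.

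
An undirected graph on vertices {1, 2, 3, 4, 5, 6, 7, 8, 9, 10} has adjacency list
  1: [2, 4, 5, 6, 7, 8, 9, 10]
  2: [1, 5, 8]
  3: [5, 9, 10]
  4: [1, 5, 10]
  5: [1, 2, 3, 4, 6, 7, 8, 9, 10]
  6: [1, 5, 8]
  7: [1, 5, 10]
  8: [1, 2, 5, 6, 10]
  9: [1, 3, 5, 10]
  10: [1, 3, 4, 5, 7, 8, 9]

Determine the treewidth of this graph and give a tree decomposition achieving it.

Treewidth 3.
One optimal decomposition is:
Bags: B1 = {1, 5, 8, 10}  B2 = {1, 5, 9, 10}  B3 = {1, 5, 7, 10}  B4 = {1, 5, 6, 8}  B5 = {3, 5, 9, 10}  B6 = {1, 2, 5, 8}  B7 = {1, 4, 5, 10}
Tree: B1–B2, B2–B3, B1–B4, B2–B5, B4–B6, B1–B7

The largest bag has 4 vertices, giving width 3; this decomposition certifies tw(G) ≤ 3. Conversely, {1, 2, 5, 8} is a clique of size 4, and the vertices of any clique must share a bag in every tree decomposition; so some bag has ≥ 4 vertices and tw(G) ≥ 3. Combining the bounds, tw(G) = 3.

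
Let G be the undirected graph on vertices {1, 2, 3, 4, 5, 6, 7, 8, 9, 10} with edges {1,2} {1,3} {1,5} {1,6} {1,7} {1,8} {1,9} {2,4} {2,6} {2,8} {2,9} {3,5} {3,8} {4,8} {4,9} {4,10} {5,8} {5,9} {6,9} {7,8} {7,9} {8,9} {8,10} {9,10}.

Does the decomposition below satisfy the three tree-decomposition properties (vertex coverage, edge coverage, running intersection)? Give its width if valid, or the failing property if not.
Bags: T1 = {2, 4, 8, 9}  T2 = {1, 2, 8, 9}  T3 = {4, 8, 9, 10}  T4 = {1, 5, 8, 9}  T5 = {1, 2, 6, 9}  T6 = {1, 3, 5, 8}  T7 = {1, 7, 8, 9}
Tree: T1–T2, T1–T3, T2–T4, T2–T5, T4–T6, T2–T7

Checking the three conditions: (i) the bags cover all of {1, 2, 3, 4, 5, 6, 7, 8, 9, 10}; (ii) for each edge, some bag contains both endpoints; (iii) the bags containing any fixed vertex form a subtree. All hold, so the decomposition is valid with width 4 − 1 = 3.

Yes; width 3.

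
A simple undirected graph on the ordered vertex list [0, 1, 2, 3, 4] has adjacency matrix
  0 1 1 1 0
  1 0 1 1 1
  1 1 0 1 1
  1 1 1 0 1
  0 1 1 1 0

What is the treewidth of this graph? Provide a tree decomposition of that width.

Treewidth 3.
One optimal decomposition is:
Bags: B1 = {1, 2, 3, 4}  B2 = {0, 1, 2, 3}
Tree: B1–B2

Each bag holds 4 vertices, so the decomposition has width 3, which upper-bounds the treewidth. Conversely, {0, 1, 2, 3} is a clique of size 4, and the vertices of any clique must share a bag in every tree decomposition; so some bag has ≥ 4 vertices and tw(G) ≥ 3. Combining the bounds, tw(G) = 3.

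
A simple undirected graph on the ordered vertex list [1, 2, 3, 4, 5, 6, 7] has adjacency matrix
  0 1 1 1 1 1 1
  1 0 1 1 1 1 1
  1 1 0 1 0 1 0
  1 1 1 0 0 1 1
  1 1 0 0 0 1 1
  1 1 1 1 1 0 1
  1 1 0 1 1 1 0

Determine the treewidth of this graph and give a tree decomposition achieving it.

Every bag has size at most 5, so the width is 5 − 1 = 4 and tw(G) ≤ 4. Conversely, {1, 2, 3, 4, 6} is a clique of size 5, and the vertices of any clique must share a bag in every tree decomposition; so some bag has ≥ 5 vertices and tw(G) ≥ 4. The upper and lower bounds meet at 4, so that is the treewidth.

Treewidth 4.
One optimal decomposition is:
Bags: B1 = {1, 2, 3, 4, 6}  B2 = {1, 2, 4, 6, 7}  B3 = {1, 2, 5, 6, 7}
Tree: B1–B2, B2–B3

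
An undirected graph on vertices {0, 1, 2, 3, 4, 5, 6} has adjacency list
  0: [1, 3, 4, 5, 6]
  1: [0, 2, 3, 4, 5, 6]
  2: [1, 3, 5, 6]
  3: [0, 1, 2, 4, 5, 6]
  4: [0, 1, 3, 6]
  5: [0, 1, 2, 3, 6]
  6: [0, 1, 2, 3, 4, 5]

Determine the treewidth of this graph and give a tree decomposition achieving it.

Each bag holds 5 vertices, so the decomposition has width 4, which upper-bounds the treewidth. For the lower bound, the 5 vertices {0, 1, 3, 4, 6} are pairwise adjacent, and any tree decomposition puts a clique entirely inside one bag — forcing width ≥ 4. The upper and lower bounds meet at 4, so that is the treewidth.

Treewidth 4.
One optimal decomposition is:
Bags: B1 = {0, 1, 3, 5, 6}  B2 = {1, 2, 3, 5, 6}  B3 = {0, 1, 3, 4, 6}
Tree: B1–B2, B1–B3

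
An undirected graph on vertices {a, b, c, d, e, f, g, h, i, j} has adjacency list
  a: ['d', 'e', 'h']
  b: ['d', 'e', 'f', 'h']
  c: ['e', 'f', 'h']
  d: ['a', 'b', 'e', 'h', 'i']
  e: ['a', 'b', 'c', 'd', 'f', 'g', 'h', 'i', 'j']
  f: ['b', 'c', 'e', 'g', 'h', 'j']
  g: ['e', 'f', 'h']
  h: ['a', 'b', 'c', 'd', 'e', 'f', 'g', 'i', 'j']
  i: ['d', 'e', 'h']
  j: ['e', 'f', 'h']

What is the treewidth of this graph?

A width-3 tree decomposition is:
Bags: B1 = {c, e, f, h}  B2 = {b, e, f, h}  B3 = {e, f, g, h}  B4 = {b, d, e, h}  B5 = {d, e, h, i}  B6 = {e, f, h, j}  B7 = {a, d, e, h}
Tree: B1–B2, B2–B3, B2–B4, B4–B5, B2–B6, B4–B7
The largest bag has 4 vertices, giving width 3; this decomposition certifies tw(G) ≤ 3. On the other hand G contains the 4-clique {a, d, e, h}. A clique must lie in a single bag of any decomposition, so no decomposition can have width below 3. Therefore the treewidth is 3.

3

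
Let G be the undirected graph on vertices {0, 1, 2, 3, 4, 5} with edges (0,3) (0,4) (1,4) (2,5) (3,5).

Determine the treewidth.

A width-1 tree decomposition is:
Bags: B1 = {1, 4}  B2 = {0, 4}  B3 = {0, 3}  B4 = {3, 5}  B5 = {2, 5}
Tree: B1–B2, B2–B3, B3–B4, B4–B5
The largest bag has 2 vertices, giving width 1; this decomposition certifies tw(G) ≤ 1. Since G has at least one edge (e.g. 1–4), it is not an edgeless graph, so tw(G) ≥ 1. Hence tw(G) = 1 exactly.

1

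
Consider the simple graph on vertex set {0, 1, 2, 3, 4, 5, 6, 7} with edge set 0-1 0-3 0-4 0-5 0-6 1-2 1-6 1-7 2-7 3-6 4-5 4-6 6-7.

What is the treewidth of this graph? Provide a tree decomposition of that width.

Each bag holds 3 vertices, so the decomposition has width 2, which upper-bounds the treewidth. For the lower bound, the 3 vertices {0, 4, 5} are pairwise adjacent, and any tree decomposition puts a clique entirely inside one bag — forcing width ≥ 2. Therefore the treewidth is 2.

Treewidth 2.
Bags: B1 = {1, 6, 7}  B2 = {0, 1, 6}  B3 = {0, 4, 6}  B4 = {1, 2, 7}  B5 = {0, 3, 6}  B6 = {0, 4, 5}
Tree: B1–B2, B2–B3, B1–B4, B2–B5, B3–B6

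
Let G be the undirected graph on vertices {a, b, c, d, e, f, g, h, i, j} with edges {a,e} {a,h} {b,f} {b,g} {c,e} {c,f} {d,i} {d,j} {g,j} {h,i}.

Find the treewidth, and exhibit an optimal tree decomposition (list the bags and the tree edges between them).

Every bag has size at most 3, so the width is 3 − 1 = 2 and tw(G) ≤ 2. The edges b–g–j–d–i–h–a–e–c–f–b form a cycle, so G is not a tree and its treewidth is at least 2. Therefore the treewidth is 2.

Treewidth 2.
Bags: B1 = {b, g, j}  B2 = {b, d, j}  B3 = {b, d, i}  B4 = {b, h, i}  B5 = {a, b, h}  B6 = {a, b, e}  B7 = {b, c, e}  B8 = {b, c, f}
Tree: B1–B2, B2–B3, B3–B4, B4–B5, B5–B6, B6–B7, B7–B8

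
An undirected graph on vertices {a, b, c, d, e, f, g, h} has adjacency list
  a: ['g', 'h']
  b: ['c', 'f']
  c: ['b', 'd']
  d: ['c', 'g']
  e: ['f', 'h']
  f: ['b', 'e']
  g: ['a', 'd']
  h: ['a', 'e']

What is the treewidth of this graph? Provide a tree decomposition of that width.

The largest bag has 3 vertices, giving width 2; this decomposition certifies tw(G) ≤ 2. For the lower bound, G contains the cycle b–c–d–g–a–h–e–f–b, so G is not a forest; only forests have treewidth ≤ 1, hence tw(G) ≥ 2. Combining the bounds, tw(G) = 2.

Treewidth 2.
One optimal decomposition is:
Bags: B1 = {b, c, d}  B2 = {b, d, g}  B3 = {a, b, g}  B4 = {a, b, h}  B5 = {b, e, h}  B6 = {b, e, f}
Tree: B1–B2, B2–B3, B3–B4, B4–B5, B5–B6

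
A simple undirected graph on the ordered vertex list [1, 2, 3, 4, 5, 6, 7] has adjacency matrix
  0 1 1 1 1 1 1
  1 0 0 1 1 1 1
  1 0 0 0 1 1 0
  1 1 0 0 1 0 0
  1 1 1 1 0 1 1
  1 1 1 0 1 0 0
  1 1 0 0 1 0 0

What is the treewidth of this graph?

3

A width-3 tree decomposition is:
Bags: B1 = {1, 2, 5, 7}  B2 = {1, 2, 5, 6}  B3 = {1, 3, 5, 6}  B4 = {1, 2, 4, 5}
Tree: B1–B2, B2–B3, B1–B4
Each bag holds 4 vertices, so the decomposition has width 3, which upper-bounds the treewidth. For the lower bound, the 4 vertices {1, 2, 4, 5} are pairwise adjacent, and any tree decomposition puts a clique entirely inside one bag — forcing width ≥ 3. Combining the bounds, tw(G) = 3.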